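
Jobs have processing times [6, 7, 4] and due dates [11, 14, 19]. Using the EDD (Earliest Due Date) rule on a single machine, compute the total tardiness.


Sort by due date (EDD order): [(6, 11), (7, 14), (4, 19)]
Compute completion times and tardiness:
  Job 1: p=6, d=11, C=6, tardiness=max(0,6-11)=0
  Job 2: p=7, d=14, C=13, tardiness=max(0,13-14)=0
  Job 3: p=4, d=19, C=17, tardiness=max(0,17-19)=0
Total tardiness = 0

0


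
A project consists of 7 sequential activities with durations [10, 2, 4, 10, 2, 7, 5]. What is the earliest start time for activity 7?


Activity 7 starts after activities 1 through 6 complete.
Predecessor durations: [10, 2, 4, 10, 2, 7]
ES = 10 + 2 + 4 + 10 + 2 + 7 = 35

35


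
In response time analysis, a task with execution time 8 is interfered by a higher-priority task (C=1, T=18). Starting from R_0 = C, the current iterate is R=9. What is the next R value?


R_next = C + ceil(R_prev / T_hp) * C_hp
ceil(9 / 18) = ceil(0.5) = 1
Interference = 1 * 1 = 1
R_next = 8 + 1 = 9
R_next = R_prev, so the iteration has converged (response time = 9).

9


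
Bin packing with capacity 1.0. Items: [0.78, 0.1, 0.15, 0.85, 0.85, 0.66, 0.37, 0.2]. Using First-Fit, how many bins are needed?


Place items sequentially using First-Fit:
  Item 0.78 -> new Bin 1
  Item 0.1 -> Bin 1 (now 0.88)
  Item 0.15 -> new Bin 2
  Item 0.85 -> Bin 2 (now 1.0)
  Item 0.85 -> new Bin 3
  Item 0.66 -> new Bin 4
  Item 0.37 -> new Bin 5
  Item 0.2 -> Bin 4 (now 0.86)
Total bins used = 5

5


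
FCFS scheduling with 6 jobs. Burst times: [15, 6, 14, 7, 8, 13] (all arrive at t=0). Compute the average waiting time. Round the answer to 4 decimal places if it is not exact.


FCFS order (as given): [15, 6, 14, 7, 8, 13]
Waiting times:
  Job 1: wait = 0
  Job 2: wait = 15
  Job 3: wait = 21
  Job 4: wait = 35
  Job 5: wait = 42
  Job 6: wait = 50
Sum of waiting times = 163
Average waiting time = 163/6 = 27.1667

27.1667


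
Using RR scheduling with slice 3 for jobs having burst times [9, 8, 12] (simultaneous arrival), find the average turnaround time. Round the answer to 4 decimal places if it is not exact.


Time quantum = 3
Execution trace:
  J1 runs 3 units, time = 3
  J2 runs 3 units, time = 6
  J3 runs 3 units, time = 9
  J1 runs 3 units, time = 12
  J2 runs 3 units, time = 15
  J3 runs 3 units, time = 18
  J1 runs 3 units, time = 21
  J2 runs 2 units, time = 23
  J3 runs 3 units, time = 26
  J3 runs 3 units, time = 29
Finish times: [21, 23, 29]
Average turnaround = 73/3 = 24.3333

24.3333


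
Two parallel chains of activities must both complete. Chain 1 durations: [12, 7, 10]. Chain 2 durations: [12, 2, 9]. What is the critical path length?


Path A total = 12 + 7 + 10 = 29
Path B total = 12 + 2 + 9 = 23
Critical path = longest path = max(29, 23) = 29

29


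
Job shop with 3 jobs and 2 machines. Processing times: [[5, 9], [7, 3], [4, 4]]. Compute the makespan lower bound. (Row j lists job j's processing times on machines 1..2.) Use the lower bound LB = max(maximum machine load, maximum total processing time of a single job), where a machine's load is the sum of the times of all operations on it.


Machine loads:
  Machine 1: 5 + 7 + 4 = 16
  Machine 2: 9 + 3 + 4 = 16
Max machine load = 16
Job totals:
  Job 1: 14
  Job 2: 10
  Job 3: 8
Max job total = 14
Lower bound = max(16, 14) = 16

16


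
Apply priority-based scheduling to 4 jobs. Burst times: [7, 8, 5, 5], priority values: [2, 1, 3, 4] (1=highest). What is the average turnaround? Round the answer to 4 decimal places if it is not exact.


Sort by priority (ascending = highest first):
Order: [(1, 8), (2, 7), (3, 5), (4, 5)]
Completion times:
  Priority 1, burst=8, C=8
  Priority 2, burst=7, C=15
  Priority 3, burst=5, C=20
  Priority 4, burst=5, C=25
Average turnaround = 68/4 = 17.0

17.0


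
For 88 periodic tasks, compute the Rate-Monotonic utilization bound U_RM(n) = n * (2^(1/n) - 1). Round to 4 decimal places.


Compute 2^(1/88) = 1.0079077751
Subtract 1: 1.0079077751 - 1 = 0.0079077751
Multiply by n: 88 * 0.0079077751 = 0.6958842088
Round to 4 dp: 0.6959

0.6959


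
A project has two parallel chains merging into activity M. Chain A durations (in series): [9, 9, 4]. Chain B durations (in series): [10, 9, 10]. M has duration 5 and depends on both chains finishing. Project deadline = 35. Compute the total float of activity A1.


Forward pass: ES(A1) = sum of predecessors on chain A = 0
EF = ES + duration = 0 + 9 = 9
Backward pass: LF(M) = deadline = 35; LS(M) = 35 - 5 = 30
LF(A1) = LS(M) - sum(successors on chain A) = 30 - 13 = 17
LS = LF - duration = 17 - 9 = 8
Total float = LS - ES = 8 - 0 = 8

8


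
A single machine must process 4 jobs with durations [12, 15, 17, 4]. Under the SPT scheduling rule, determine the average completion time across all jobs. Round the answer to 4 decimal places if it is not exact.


Sort jobs by processing time (SPT order): [4, 12, 15, 17]
Compute completion times sequentially:
  Job 1: processing = 4, completes at 4
  Job 2: processing = 12, completes at 16
  Job 3: processing = 15, completes at 31
  Job 4: processing = 17, completes at 48
Sum of completion times = 99
Average completion time = 99/4 = 24.75

24.75


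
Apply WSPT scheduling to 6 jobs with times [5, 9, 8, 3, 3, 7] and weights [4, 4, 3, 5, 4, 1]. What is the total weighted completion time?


Compute p/w ratios and sort ascending (WSPT): [(3, 5), (3, 4), (5, 4), (9, 4), (8, 3), (7, 1)]
Compute weighted completion times:
  Job (p=3,w=5): C=3, w*C=5*3=15
  Job (p=3,w=4): C=6, w*C=4*6=24
  Job (p=5,w=4): C=11, w*C=4*11=44
  Job (p=9,w=4): C=20, w*C=4*20=80
  Job (p=8,w=3): C=28, w*C=3*28=84
  Job (p=7,w=1): C=35, w*C=1*35=35
Total weighted completion time = 282

282


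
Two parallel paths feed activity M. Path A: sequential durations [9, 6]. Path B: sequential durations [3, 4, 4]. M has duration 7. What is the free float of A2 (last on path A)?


ES(A2) = sum of predecessors on chain A = 9
EF(A2) = ES + duration = 9 + 6 = 15
Successor of A2 is M. ES(M) = max(sum(A), sum(B)) = max(15, 11) = 15
Free float = ES(successor) - EF(current) = 15 - 15 = 0

0


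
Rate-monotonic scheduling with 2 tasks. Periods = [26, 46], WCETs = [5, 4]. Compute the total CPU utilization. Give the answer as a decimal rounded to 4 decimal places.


Compute individual utilizations (exact fractions):
  Task 1: C/T = 5/26 (approx. 0.1923)
  Task 2: C/T = 4/46 = 2/23 (approx. 0.087)
Total utilization U = 5/26 + 2/23 = 167/598
Rounded to 4 decimal places: U = 0.2793
RM (Liu & Layland) bound for 2 tasks = 0.828427; compare with U = 167/598 (approx. 0.279264)
U <= bound, so schedulable by RM sufficient condition.

0.2793


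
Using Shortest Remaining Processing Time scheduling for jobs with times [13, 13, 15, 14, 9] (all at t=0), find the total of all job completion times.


Since all jobs arrive at t=0, SRPT equals SPT ordering.
SPT order: [9, 13, 13, 14, 15]
Completion times:
  Job 1: p=9, C=9
  Job 2: p=13, C=22
  Job 3: p=13, C=35
  Job 4: p=14, C=49
  Job 5: p=15, C=64
Total completion time = 9 + 22 + 35 + 49 + 64 = 179

179


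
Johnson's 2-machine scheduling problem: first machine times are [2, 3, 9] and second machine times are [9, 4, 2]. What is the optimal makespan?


Apply Johnson's rule:
  Group 1 (a <= b): [(1, 2, 9), (2, 3, 4)]
  Group 2 (a > b): [(3, 9, 2)]
Optimal job order: [1, 2, 3]
Schedule:
  Job 1: M1 done at 2, M2 done at 11
  Job 2: M1 done at 5, M2 done at 15
  Job 3: M1 done at 14, M2 done at 17
Makespan = 17

17


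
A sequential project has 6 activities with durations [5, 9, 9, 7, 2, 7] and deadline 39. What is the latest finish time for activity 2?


LF(activity 2) = deadline - sum of successor durations
Successors: activities 3 through 6 with durations [9, 7, 2, 7]
Sum of successor durations = 25
LF = 39 - 25 = 14

14


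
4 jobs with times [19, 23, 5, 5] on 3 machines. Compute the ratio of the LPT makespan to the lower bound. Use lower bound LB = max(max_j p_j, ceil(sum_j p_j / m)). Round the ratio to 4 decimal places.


LPT order: [23, 19, 5, 5]
Machine loads after assignment: [23, 19, 10]
LPT makespan = 23
Lower bound = max(max_job, ceil(total/3)) = max(23, 18) = 23
Ratio = 23 / 23 = 1.0

1.0


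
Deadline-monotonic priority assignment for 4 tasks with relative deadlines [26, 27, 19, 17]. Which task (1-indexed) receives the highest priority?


Sort tasks by relative deadline (ascending):
  Task 4: deadline = 17
  Task 3: deadline = 19
  Task 1: deadline = 26
  Task 2: deadline = 27
Priority order (highest first): [4, 3, 1, 2]
Highest priority task = 4

4


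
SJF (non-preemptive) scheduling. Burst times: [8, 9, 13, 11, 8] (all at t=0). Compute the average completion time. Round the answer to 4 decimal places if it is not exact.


SJF order (ascending): [8, 8, 9, 11, 13]
Completion times:
  Job 1: burst=8, C=8
  Job 2: burst=8, C=16
  Job 3: burst=9, C=25
  Job 4: burst=11, C=36
  Job 5: burst=13, C=49
Average completion = 134/5 = 26.8

26.8


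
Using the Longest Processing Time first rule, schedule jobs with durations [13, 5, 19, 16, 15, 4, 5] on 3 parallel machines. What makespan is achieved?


Sort jobs in decreasing order (LPT): [19, 16, 15, 13, 5, 5, 4]
Assign each job to the least loaded machine:
  Machine 1: jobs [19, 5], load = 24
  Machine 2: jobs [16, 5, 4], load = 25
  Machine 3: jobs [15, 13], load = 28
Makespan = max load = 28

28


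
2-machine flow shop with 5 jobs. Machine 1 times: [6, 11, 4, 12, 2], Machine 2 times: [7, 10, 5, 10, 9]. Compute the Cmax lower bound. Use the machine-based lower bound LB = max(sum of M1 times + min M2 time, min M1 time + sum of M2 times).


LB1 = sum(M1 times) + min(M2 times) = 35 + 5 = 40
LB2 = min(M1 times) + sum(M2 times) = 2 + 41 = 43
Lower bound = max(LB1, LB2) = max(40, 43) = 43

43


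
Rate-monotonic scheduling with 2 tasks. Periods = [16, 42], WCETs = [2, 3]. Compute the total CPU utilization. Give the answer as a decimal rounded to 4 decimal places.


Compute individual utilizations (exact fractions):
  Task 1: C/T = 2/16 = 1/8 (approx. 0.125)
  Task 2: C/T = 3/42 = 1/14 (approx. 0.0714)
Total utilization U = 1/8 + 1/14 = 11/56
Rounded to 4 decimal places: U = 0.1964
RM (Liu & Layland) bound for 2 tasks = 0.828427; compare with U = 11/56 (approx. 0.196429)
U <= bound, so schedulable by RM sufficient condition.

0.1964


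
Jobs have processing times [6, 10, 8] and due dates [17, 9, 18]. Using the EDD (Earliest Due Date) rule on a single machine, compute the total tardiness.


Sort by due date (EDD order): [(10, 9), (6, 17), (8, 18)]
Compute completion times and tardiness:
  Job 1: p=10, d=9, C=10, tardiness=max(0,10-9)=1
  Job 2: p=6, d=17, C=16, tardiness=max(0,16-17)=0
  Job 3: p=8, d=18, C=24, tardiness=max(0,24-18)=6
Total tardiness = 7

7


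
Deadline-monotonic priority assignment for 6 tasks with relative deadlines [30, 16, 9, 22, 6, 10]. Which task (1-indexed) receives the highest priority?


Sort tasks by relative deadline (ascending):
  Task 5: deadline = 6
  Task 3: deadline = 9
  Task 6: deadline = 10
  Task 2: deadline = 16
  Task 4: deadline = 22
  Task 1: deadline = 30
Priority order (highest first): [5, 3, 6, 2, 4, 1]
Highest priority task = 5

5


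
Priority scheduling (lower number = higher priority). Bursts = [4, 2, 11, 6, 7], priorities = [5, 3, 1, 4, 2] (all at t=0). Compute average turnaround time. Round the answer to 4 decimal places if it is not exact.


Sort by priority (ascending = highest first):
Order: [(1, 11), (2, 7), (3, 2), (4, 6), (5, 4)]
Completion times:
  Priority 1, burst=11, C=11
  Priority 2, burst=7, C=18
  Priority 3, burst=2, C=20
  Priority 4, burst=6, C=26
  Priority 5, burst=4, C=30
Average turnaround = 105/5 = 21.0

21.0


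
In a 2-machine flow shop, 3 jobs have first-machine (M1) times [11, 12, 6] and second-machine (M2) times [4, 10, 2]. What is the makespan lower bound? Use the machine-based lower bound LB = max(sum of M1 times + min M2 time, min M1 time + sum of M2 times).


LB1 = sum(M1 times) + min(M2 times) = 29 + 2 = 31
LB2 = min(M1 times) + sum(M2 times) = 6 + 16 = 22
Lower bound = max(LB1, LB2) = max(31, 22) = 31

31


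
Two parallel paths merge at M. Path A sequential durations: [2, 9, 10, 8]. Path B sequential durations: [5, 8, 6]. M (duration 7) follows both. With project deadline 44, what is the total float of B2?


Forward pass: ES(B2) = sum of predecessors on chain B = 5
EF = ES + duration = 5 + 8 = 13
Backward pass: LF(M) = deadline = 44; LS(M) = 44 - 7 = 37
LF(B2) = LS(M) - sum(successors on chain B) = 37 - 6 = 31
LS = LF - duration = 31 - 8 = 23
Total float = LS - ES = 23 - 5 = 18

18


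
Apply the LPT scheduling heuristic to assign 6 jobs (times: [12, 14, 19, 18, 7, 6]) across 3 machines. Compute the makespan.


Sort jobs in decreasing order (LPT): [19, 18, 14, 12, 7, 6]
Assign each job to the least loaded machine:
  Machine 1: jobs [19, 6], load = 25
  Machine 2: jobs [18, 7], load = 25
  Machine 3: jobs [14, 12], load = 26
Makespan = max load = 26

26


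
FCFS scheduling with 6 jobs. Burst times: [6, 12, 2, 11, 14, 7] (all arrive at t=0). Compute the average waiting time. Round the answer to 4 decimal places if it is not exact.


FCFS order (as given): [6, 12, 2, 11, 14, 7]
Waiting times:
  Job 1: wait = 0
  Job 2: wait = 6
  Job 3: wait = 18
  Job 4: wait = 20
  Job 5: wait = 31
  Job 6: wait = 45
Sum of waiting times = 120
Average waiting time = 120/6 = 20.0

20.0


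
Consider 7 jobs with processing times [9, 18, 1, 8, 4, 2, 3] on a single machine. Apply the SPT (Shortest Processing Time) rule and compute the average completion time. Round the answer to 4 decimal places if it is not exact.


Sort jobs by processing time (SPT order): [1, 2, 3, 4, 8, 9, 18]
Compute completion times sequentially:
  Job 1: processing = 1, completes at 1
  Job 2: processing = 2, completes at 3
  Job 3: processing = 3, completes at 6
  Job 4: processing = 4, completes at 10
  Job 5: processing = 8, completes at 18
  Job 6: processing = 9, completes at 27
  Job 7: processing = 18, completes at 45
Sum of completion times = 110
Average completion time = 110/7 = 15.7143

15.7143


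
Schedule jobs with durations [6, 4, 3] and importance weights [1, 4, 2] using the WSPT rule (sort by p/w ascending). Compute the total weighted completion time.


Compute p/w ratios and sort ascending (WSPT): [(4, 4), (3, 2), (6, 1)]
Compute weighted completion times:
  Job (p=4,w=4): C=4, w*C=4*4=16
  Job (p=3,w=2): C=7, w*C=2*7=14
  Job (p=6,w=1): C=13, w*C=1*13=13
Total weighted completion time = 43

43


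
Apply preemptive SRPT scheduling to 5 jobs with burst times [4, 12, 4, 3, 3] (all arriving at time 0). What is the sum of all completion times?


Since all jobs arrive at t=0, SRPT equals SPT ordering.
SPT order: [3, 3, 4, 4, 12]
Completion times:
  Job 1: p=3, C=3
  Job 2: p=3, C=6
  Job 3: p=4, C=10
  Job 4: p=4, C=14
  Job 5: p=12, C=26
Total completion time = 3 + 6 + 10 + 14 + 26 = 59

59


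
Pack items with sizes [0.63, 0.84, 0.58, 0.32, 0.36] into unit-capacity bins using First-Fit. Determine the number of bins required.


Place items sequentially using First-Fit:
  Item 0.63 -> new Bin 1
  Item 0.84 -> new Bin 2
  Item 0.58 -> new Bin 3
  Item 0.32 -> Bin 1 (now 0.95)
  Item 0.36 -> Bin 3 (now 0.94)
Total bins used = 3

3


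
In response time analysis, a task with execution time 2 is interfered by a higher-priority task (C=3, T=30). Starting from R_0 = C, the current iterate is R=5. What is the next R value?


R_next = C + ceil(R_prev / T_hp) * C_hp
ceil(5 / 30) = ceil(0.1667) = 1
Interference = 1 * 3 = 3
R_next = 2 + 3 = 5
R_next = R_prev, so the iteration has converged (response time = 5).

5


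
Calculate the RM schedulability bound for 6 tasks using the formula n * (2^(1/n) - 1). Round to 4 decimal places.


Compute 2^(1/6) = 1.1224620483
Subtract 1: 1.1224620483 - 1 = 0.1224620483
Multiply by n: 6 * 0.1224620483 = 0.7347722898
Round to 4 dp: 0.7348

0.7348


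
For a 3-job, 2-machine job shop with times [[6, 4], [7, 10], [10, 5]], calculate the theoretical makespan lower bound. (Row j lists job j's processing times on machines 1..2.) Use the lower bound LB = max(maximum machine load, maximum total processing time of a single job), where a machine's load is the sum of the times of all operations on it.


Machine loads:
  Machine 1: 6 + 7 + 10 = 23
  Machine 2: 4 + 10 + 5 = 19
Max machine load = 23
Job totals:
  Job 1: 10
  Job 2: 17
  Job 3: 15
Max job total = 17
Lower bound = max(23, 17) = 23

23


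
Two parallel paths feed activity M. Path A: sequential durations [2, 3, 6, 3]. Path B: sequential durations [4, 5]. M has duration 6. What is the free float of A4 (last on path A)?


ES(A4) = sum of predecessors on chain A = 11
EF(A4) = ES + duration = 11 + 3 = 14
Successor of A4 is M. ES(M) = max(sum(A), sum(B)) = max(14, 9) = 14
Free float = ES(successor) - EF(current) = 14 - 14 = 0

0


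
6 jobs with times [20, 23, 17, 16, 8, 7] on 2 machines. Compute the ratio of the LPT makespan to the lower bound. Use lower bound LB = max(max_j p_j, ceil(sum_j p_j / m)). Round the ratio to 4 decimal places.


LPT order: [23, 20, 17, 16, 8, 7]
Machine loads after assignment: [46, 45]
LPT makespan = 46
Lower bound = max(max_job, ceil(total/2)) = max(23, 46) = 46
Ratio = 46 / 46 = 1.0

1.0


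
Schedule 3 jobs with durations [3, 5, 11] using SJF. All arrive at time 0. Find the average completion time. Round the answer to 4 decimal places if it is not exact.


SJF order (ascending): [3, 5, 11]
Completion times:
  Job 1: burst=3, C=3
  Job 2: burst=5, C=8
  Job 3: burst=11, C=19
Average completion = 30/3 = 10.0

10.0


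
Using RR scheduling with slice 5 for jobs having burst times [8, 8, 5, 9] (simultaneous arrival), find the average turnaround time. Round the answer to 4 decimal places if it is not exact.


Time quantum = 5
Execution trace:
  J1 runs 5 units, time = 5
  J2 runs 5 units, time = 10
  J3 runs 5 units, time = 15
  J4 runs 5 units, time = 20
  J1 runs 3 units, time = 23
  J2 runs 3 units, time = 26
  J4 runs 4 units, time = 30
Finish times: [23, 26, 15, 30]
Average turnaround = 94/4 = 23.5

23.5


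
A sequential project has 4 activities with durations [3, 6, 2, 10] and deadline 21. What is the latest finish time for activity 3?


LF(activity 3) = deadline - sum of successor durations
Successors: activities 4 through 4 with durations [10]
Sum of successor durations = 10
LF = 21 - 10 = 11

11


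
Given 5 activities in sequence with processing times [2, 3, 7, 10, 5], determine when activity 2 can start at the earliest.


Activity 2 starts after activities 1 through 1 complete.
Predecessor durations: [2]
ES = 2 = 2

2


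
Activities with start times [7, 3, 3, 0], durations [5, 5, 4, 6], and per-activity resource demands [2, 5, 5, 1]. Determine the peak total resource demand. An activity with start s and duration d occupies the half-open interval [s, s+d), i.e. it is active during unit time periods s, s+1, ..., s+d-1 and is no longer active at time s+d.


Each activity i is active on [start_i, start_i + duration_i).
Compute total resource usage per time slot:
  t=0: active resources = [1], total = 1
  t=1: active resources = [1], total = 1
  t=2: active resources = [1], total = 1
  t=3: active resources = [5, 5, 1], total = 11
  t=4: active resources = [5, 5, 1], total = 11
  t=5: active resources = [5, 5, 1], total = 11
  t=6: active resources = [5, 5], total = 10
  t=7: active resources = [2, 5], total = 7
  t=8: active resources = [2], total = 2
  t=9: active resources = [2], total = 2
  t=10: active resources = [2], total = 2
  t=11: active resources = [2], total = 2
Peak resource demand = 11

11


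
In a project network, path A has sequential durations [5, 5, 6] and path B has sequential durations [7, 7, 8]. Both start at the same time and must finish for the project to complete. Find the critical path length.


Path A total = 5 + 5 + 6 = 16
Path B total = 7 + 7 + 8 = 22
Critical path = longest path = max(16, 22) = 22

22


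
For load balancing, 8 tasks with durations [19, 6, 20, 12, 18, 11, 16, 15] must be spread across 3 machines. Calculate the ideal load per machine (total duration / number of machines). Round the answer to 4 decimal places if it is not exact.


Total processing time = 19 + 6 + 20 + 12 + 18 + 11 + 16 + 15 = 117
Number of machines = 3
Ideal balanced load = 117 / 3 = 39.0

39.0


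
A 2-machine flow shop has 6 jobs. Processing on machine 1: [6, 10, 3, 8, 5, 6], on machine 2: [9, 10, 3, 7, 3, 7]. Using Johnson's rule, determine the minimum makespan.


Apply Johnson's rule:
  Group 1 (a <= b): [(3, 3, 3), (1, 6, 9), (6, 6, 7), (2, 10, 10)]
  Group 2 (a > b): [(4, 8, 7), (5, 5, 3)]
Optimal job order: [3, 1, 6, 2, 4, 5]
Schedule:
  Job 3: M1 done at 3, M2 done at 6
  Job 1: M1 done at 9, M2 done at 18
  Job 6: M1 done at 15, M2 done at 25
  Job 2: M1 done at 25, M2 done at 35
  Job 4: M1 done at 33, M2 done at 42
  Job 5: M1 done at 38, M2 done at 45
Makespan = 45

45


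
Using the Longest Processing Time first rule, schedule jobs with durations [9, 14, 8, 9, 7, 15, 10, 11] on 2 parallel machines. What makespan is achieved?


Sort jobs in decreasing order (LPT): [15, 14, 11, 10, 9, 9, 8, 7]
Assign each job to the least loaded machine:
  Machine 1: jobs [15, 10, 9, 8], load = 42
  Machine 2: jobs [14, 11, 9, 7], load = 41
Makespan = max load = 42

42


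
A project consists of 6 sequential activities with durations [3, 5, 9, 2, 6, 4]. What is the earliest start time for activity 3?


Activity 3 starts after activities 1 through 2 complete.
Predecessor durations: [3, 5]
ES = 3 + 5 = 8

8


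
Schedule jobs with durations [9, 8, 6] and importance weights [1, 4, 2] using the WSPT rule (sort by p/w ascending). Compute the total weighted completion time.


Compute p/w ratios and sort ascending (WSPT): [(8, 4), (6, 2), (9, 1)]
Compute weighted completion times:
  Job (p=8,w=4): C=8, w*C=4*8=32
  Job (p=6,w=2): C=14, w*C=2*14=28
  Job (p=9,w=1): C=23, w*C=1*23=23
Total weighted completion time = 83

83


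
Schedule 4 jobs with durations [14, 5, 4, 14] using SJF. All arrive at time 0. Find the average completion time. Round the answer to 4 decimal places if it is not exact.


SJF order (ascending): [4, 5, 14, 14]
Completion times:
  Job 1: burst=4, C=4
  Job 2: burst=5, C=9
  Job 3: burst=14, C=23
  Job 4: burst=14, C=37
Average completion = 73/4 = 18.25

18.25


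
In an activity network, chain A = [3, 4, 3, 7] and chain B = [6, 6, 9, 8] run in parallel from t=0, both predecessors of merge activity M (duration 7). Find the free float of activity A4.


ES(A4) = sum of predecessors on chain A = 10
EF(A4) = ES + duration = 10 + 7 = 17
Successor of A4 is M. ES(M) = max(sum(A), sum(B)) = max(17, 29) = 29
Free float = ES(successor) - EF(current) = 29 - 17 = 12

12


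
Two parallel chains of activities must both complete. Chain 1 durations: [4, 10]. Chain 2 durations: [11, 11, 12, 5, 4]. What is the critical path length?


Path A total = 4 + 10 = 14
Path B total = 11 + 11 + 12 + 5 + 4 = 43
Critical path = longest path = max(14, 43) = 43

43


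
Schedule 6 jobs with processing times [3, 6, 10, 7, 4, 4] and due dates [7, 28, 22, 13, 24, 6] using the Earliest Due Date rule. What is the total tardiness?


Sort by due date (EDD order): [(4, 6), (3, 7), (7, 13), (10, 22), (4, 24), (6, 28)]
Compute completion times and tardiness:
  Job 1: p=4, d=6, C=4, tardiness=max(0,4-6)=0
  Job 2: p=3, d=7, C=7, tardiness=max(0,7-7)=0
  Job 3: p=7, d=13, C=14, tardiness=max(0,14-13)=1
  Job 4: p=10, d=22, C=24, tardiness=max(0,24-22)=2
  Job 5: p=4, d=24, C=28, tardiness=max(0,28-24)=4
  Job 6: p=6, d=28, C=34, tardiness=max(0,34-28)=6
Total tardiness = 13

13


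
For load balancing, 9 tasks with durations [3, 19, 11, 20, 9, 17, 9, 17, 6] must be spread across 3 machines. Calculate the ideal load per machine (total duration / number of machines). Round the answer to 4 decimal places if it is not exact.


Total processing time = 3 + 19 + 11 + 20 + 9 + 17 + 9 + 17 + 6 = 111
Number of machines = 3
Ideal balanced load = 111 / 3 = 37.0

37.0


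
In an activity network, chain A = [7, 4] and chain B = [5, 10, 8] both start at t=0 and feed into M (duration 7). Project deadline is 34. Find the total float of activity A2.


Forward pass: ES(A2) = sum of predecessors on chain A = 7
EF = ES + duration = 7 + 4 = 11
Backward pass: LF(M) = deadline = 34; LS(M) = 34 - 7 = 27
LF(A2) = LS(M) - sum(successors on chain A) = 27 - 0 = 27
LS = LF - duration = 27 - 4 = 23
Total float = LS - ES = 23 - 7 = 16

16


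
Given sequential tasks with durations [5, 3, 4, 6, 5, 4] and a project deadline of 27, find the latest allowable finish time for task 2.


LF(activity 2) = deadline - sum of successor durations
Successors: activities 3 through 6 with durations [4, 6, 5, 4]
Sum of successor durations = 19
LF = 27 - 19 = 8

8


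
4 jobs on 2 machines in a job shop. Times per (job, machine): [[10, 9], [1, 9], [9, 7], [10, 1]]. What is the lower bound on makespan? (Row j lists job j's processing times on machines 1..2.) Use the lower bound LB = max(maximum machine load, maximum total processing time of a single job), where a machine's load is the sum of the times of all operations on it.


Machine loads:
  Machine 1: 10 + 1 + 9 + 10 = 30
  Machine 2: 9 + 9 + 7 + 1 = 26
Max machine load = 30
Job totals:
  Job 1: 19
  Job 2: 10
  Job 3: 16
  Job 4: 11
Max job total = 19
Lower bound = max(30, 19) = 30

30


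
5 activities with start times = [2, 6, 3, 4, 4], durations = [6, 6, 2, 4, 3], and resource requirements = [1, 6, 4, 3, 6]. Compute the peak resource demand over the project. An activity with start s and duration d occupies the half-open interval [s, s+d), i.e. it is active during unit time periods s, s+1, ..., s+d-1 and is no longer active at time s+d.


Each activity i is active on [start_i, start_i + duration_i).
Compute total resource usage per time slot:
  t=0: active resources = [], total = 0
  t=1: active resources = [], total = 0
  t=2: active resources = [1], total = 1
  t=3: active resources = [1, 4], total = 5
  t=4: active resources = [1, 4, 3, 6], total = 14
  t=5: active resources = [1, 3, 6], total = 10
  t=6: active resources = [1, 6, 3, 6], total = 16
  t=7: active resources = [1, 6, 3], total = 10
  t=8: active resources = [6], total = 6
  t=9: active resources = [6], total = 6
  t=10: active resources = [6], total = 6
  t=11: active resources = [6], total = 6
Peak resource demand = 16

16


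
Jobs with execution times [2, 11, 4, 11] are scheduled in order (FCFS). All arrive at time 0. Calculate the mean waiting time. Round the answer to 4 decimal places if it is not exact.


FCFS order (as given): [2, 11, 4, 11]
Waiting times:
  Job 1: wait = 0
  Job 2: wait = 2
  Job 3: wait = 13
  Job 4: wait = 17
Sum of waiting times = 32
Average waiting time = 32/4 = 8.0

8.0


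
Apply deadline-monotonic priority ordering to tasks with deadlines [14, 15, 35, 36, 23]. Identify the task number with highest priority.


Sort tasks by relative deadline (ascending):
  Task 1: deadline = 14
  Task 2: deadline = 15
  Task 5: deadline = 23
  Task 3: deadline = 35
  Task 4: deadline = 36
Priority order (highest first): [1, 2, 5, 3, 4]
Highest priority task = 1

1


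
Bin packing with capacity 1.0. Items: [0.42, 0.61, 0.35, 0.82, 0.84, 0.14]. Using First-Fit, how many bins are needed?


Place items sequentially using First-Fit:
  Item 0.42 -> new Bin 1
  Item 0.61 -> new Bin 2
  Item 0.35 -> Bin 1 (now 0.77)
  Item 0.82 -> new Bin 3
  Item 0.84 -> new Bin 4
  Item 0.14 -> Bin 1 (now 0.91)
Total bins used = 4

4


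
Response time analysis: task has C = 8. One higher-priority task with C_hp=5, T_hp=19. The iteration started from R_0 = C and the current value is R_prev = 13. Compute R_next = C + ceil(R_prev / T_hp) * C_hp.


R_next = C + ceil(R_prev / T_hp) * C_hp
ceil(13 / 19) = ceil(0.6842) = 1
Interference = 1 * 5 = 5
R_next = 8 + 5 = 13
R_next = R_prev, so the iteration has converged (response time = 13).

13


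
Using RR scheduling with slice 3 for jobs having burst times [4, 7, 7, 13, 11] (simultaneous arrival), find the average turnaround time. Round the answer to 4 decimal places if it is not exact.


Time quantum = 3
Execution trace:
  J1 runs 3 units, time = 3
  J2 runs 3 units, time = 6
  J3 runs 3 units, time = 9
  J4 runs 3 units, time = 12
  J5 runs 3 units, time = 15
  J1 runs 1 units, time = 16
  J2 runs 3 units, time = 19
  J3 runs 3 units, time = 22
  J4 runs 3 units, time = 25
  J5 runs 3 units, time = 28
  J2 runs 1 units, time = 29
  J3 runs 1 units, time = 30
  J4 runs 3 units, time = 33
  J5 runs 3 units, time = 36
  J4 runs 3 units, time = 39
  J5 runs 2 units, time = 41
  J4 runs 1 units, time = 42
Finish times: [16, 29, 30, 42, 41]
Average turnaround = 158/5 = 31.6

31.6


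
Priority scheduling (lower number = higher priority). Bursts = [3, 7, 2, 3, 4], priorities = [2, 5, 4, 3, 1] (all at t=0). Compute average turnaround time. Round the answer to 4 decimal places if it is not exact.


Sort by priority (ascending = highest first):
Order: [(1, 4), (2, 3), (3, 3), (4, 2), (5, 7)]
Completion times:
  Priority 1, burst=4, C=4
  Priority 2, burst=3, C=7
  Priority 3, burst=3, C=10
  Priority 4, burst=2, C=12
  Priority 5, burst=7, C=19
Average turnaround = 52/5 = 10.4

10.4


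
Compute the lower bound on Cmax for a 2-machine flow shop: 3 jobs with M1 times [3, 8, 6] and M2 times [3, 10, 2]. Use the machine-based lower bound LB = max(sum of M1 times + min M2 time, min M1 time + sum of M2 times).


LB1 = sum(M1 times) + min(M2 times) = 17 + 2 = 19
LB2 = min(M1 times) + sum(M2 times) = 3 + 15 = 18
Lower bound = max(LB1, LB2) = max(19, 18) = 19

19


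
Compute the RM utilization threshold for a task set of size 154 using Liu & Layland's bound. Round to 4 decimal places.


Compute 2^(1/154) = 1.0045111002
Subtract 1: 1.0045111002 - 1 = 0.0045111002
Multiply by n: 154 * 0.0045111002 = 0.6947094308
Round to 4 dp: 0.6947

0.6947


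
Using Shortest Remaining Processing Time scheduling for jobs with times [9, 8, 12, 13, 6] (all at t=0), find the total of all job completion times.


Since all jobs arrive at t=0, SRPT equals SPT ordering.
SPT order: [6, 8, 9, 12, 13]
Completion times:
  Job 1: p=6, C=6
  Job 2: p=8, C=14
  Job 3: p=9, C=23
  Job 4: p=12, C=35
  Job 5: p=13, C=48
Total completion time = 6 + 14 + 23 + 35 + 48 = 126

126


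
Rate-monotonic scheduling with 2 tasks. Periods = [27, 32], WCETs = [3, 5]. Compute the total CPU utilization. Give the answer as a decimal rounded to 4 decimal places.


Compute individual utilizations (exact fractions):
  Task 1: C/T = 3/27 = 1/9 (approx. 0.1111)
  Task 2: C/T = 5/32 (approx. 0.1563)
Total utilization U = 1/9 + 5/32 = 77/288
Rounded to 4 decimal places: U = 0.2674
RM (Liu & Layland) bound for 2 tasks = 0.828427; compare with U = 77/288 (approx. 0.267361)
U <= bound, so schedulable by RM sufficient condition.

0.2674


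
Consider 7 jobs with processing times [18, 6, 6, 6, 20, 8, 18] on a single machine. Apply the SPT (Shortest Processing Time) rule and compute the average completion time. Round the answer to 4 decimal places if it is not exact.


Sort jobs by processing time (SPT order): [6, 6, 6, 8, 18, 18, 20]
Compute completion times sequentially:
  Job 1: processing = 6, completes at 6
  Job 2: processing = 6, completes at 12
  Job 3: processing = 6, completes at 18
  Job 4: processing = 8, completes at 26
  Job 5: processing = 18, completes at 44
  Job 6: processing = 18, completes at 62
  Job 7: processing = 20, completes at 82
Sum of completion times = 250
Average completion time = 250/7 = 35.7143

35.7143


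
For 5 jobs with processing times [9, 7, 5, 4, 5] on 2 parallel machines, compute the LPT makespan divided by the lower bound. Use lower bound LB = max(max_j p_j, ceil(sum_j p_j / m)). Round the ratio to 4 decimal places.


LPT order: [9, 7, 5, 5, 4]
Machine loads after assignment: [14, 16]
LPT makespan = 16
Lower bound = max(max_job, ceil(total/2)) = max(9, 15) = 15
Ratio = 16 / 15 = 1.0667

1.0667


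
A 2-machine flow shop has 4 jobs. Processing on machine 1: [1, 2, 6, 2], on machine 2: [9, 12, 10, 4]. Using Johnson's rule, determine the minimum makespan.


Apply Johnson's rule:
  Group 1 (a <= b): [(1, 1, 9), (2, 2, 12), (4, 2, 4), (3, 6, 10)]
  Group 2 (a > b): []
Optimal job order: [1, 2, 4, 3]
Schedule:
  Job 1: M1 done at 1, M2 done at 10
  Job 2: M1 done at 3, M2 done at 22
  Job 4: M1 done at 5, M2 done at 26
  Job 3: M1 done at 11, M2 done at 36
Makespan = 36

36


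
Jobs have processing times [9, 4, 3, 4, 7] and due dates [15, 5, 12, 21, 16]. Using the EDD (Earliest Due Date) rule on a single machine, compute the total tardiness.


Sort by due date (EDD order): [(4, 5), (3, 12), (9, 15), (7, 16), (4, 21)]
Compute completion times and tardiness:
  Job 1: p=4, d=5, C=4, tardiness=max(0,4-5)=0
  Job 2: p=3, d=12, C=7, tardiness=max(0,7-12)=0
  Job 3: p=9, d=15, C=16, tardiness=max(0,16-15)=1
  Job 4: p=7, d=16, C=23, tardiness=max(0,23-16)=7
  Job 5: p=4, d=21, C=27, tardiness=max(0,27-21)=6
Total tardiness = 14

14


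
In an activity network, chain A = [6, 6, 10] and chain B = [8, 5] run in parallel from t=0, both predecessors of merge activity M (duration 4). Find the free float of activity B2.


ES(B2) = sum of predecessors on chain B = 8
EF(B2) = ES + duration = 8 + 5 = 13
Successor of B2 is M. ES(M) = max(sum(A), sum(B)) = max(22, 13) = 22
Free float = ES(successor) - EF(current) = 22 - 13 = 9

9


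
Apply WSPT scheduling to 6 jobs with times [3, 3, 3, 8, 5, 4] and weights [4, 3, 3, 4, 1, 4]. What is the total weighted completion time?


Compute p/w ratios and sort ascending (WSPT): [(3, 4), (3, 3), (3, 3), (4, 4), (8, 4), (5, 1)]
Compute weighted completion times:
  Job (p=3,w=4): C=3, w*C=4*3=12
  Job (p=3,w=3): C=6, w*C=3*6=18
  Job (p=3,w=3): C=9, w*C=3*9=27
  Job (p=4,w=4): C=13, w*C=4*13=52
  Job (p=8,w=4): C=21, w*C=4*21=84
  Job (p=5,w=1): C=26, w*C=1*26=26
Total weighted completion time = 219

219


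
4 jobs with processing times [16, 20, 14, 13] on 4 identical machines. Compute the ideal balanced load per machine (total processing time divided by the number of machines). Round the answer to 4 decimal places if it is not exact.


Total processing time = 16 + 20 + 14 + 13 = 63
Number of machines = 4
Ideal balanced load = 63 / 4 = 15.75

15.75


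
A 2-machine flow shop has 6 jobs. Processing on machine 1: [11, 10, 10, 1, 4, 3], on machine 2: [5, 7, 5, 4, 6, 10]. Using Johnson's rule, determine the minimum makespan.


Apply Johnson's rule:
  Group 1 (a <= b): [(4, 1, 4), (6, 3, 10), (5, 4, 6)]
  Group 2 (a > b): [(2, 10, 7), (1, 11, 5), (3, 10, 5)]
Optimal job order: [4, 6, 5, 2, 1, 3]
Schedule:
  Job 4: M1 done at 1, M2 done at 5
  Job 6: M1 done at 4, M2 done at 15
  Job 5: M1 done at 8, M2 done at 21
  Job 2: M1 done at 18, M2 done at 28
  Job 1: M1 done at 29, M2 done at 34
  Job 3: M1 done at 39, M2 done at 44
Makespan = 44

44


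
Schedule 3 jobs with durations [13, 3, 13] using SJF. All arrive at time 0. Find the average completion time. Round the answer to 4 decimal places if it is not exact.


SJF order (ascending): [3, 13, 13]
Completion times:
  Job 1: burst=3, C=3
  Job 2: burst=13, C=16
  Job 3: burst=13, C=29
Average completion = 48/3 = 16.0

16.0


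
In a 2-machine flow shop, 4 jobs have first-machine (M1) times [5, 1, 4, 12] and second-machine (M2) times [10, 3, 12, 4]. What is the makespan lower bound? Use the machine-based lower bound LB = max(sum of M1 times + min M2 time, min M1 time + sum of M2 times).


LB1 = sum(M1 times) + min(M2 times) = 22 + 3 = 25
LB2 = min(M1 times) + sum(M2 times) = 1 + 29 = 30
Lower bound = max(LB1, LB2) = max(25, 30) = 30

30


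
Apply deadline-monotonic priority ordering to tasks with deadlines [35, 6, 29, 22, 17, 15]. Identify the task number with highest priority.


Sort tasks by relative deadline (ascending):
  Task 2: deadline = 6
  Task 6: deadline = 15
  Task 5: deadline = 17
  Task 4: deadline = 22
  Task 3: deadline = 29
  Task 1: deadline = 35
Priority order (highest first): [2, 6, 5, 4, 3, 1]
Highest priority task = 2

2


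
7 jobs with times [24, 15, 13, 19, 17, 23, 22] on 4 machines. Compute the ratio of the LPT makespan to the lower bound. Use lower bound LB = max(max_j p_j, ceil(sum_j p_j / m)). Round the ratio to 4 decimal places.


LPT order: [24, 23, 22, 19, 17, 15, 13]
Machine loads after assignment: [24, 36, 37, 36]
LPT makespan = 37
Lower bound = max(max_job, ceil(total/4)) = max(24, 34) = 34
Ratio = 37 / 34 = 1.0882

1.0882


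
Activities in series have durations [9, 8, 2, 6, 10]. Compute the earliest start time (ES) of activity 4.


Activity 4 starts after activities 1 through 3 complete.
Predecessor durations: [9, 8, 2]
ES = 9 + 8 + 2 = 19

19


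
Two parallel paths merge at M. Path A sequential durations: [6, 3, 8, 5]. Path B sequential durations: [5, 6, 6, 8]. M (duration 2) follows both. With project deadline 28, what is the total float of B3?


Forward pass: ES(B3) = sum of predecessors on chain B = 11
EF = ES + duration = 11 + 6 = 17
Backward pass: LF(M) = deadline = 28; LS(M) = 28 - 2 = 26
LF(B3) = LS(M) - sum(successors on chain B) = 26 - 8 = 18
LS = LF - duration = 18 - 6 = 12
Total float = LS - ES = 12 - 11 = 1

1


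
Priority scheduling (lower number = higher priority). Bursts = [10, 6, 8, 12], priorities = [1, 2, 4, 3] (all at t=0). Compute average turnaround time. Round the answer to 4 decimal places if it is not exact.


Sort by priority (ascending = highest first):
Order: [(1, 10), (2, 6), (3, 12), (4, 8)]
Completion times:
  Priority 1, burst=10, C=10
  Priority 2, burst=6, C=16
  Priority 3, burst=12, C=28
  Priority 4, burst=8, C=36
Average turnaround = 90/4 = 22.5

22.5


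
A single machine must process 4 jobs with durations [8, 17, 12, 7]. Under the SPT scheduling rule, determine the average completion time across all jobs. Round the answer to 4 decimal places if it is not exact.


Sort jobs by processing time (SPT order): [7, 8, 12, 17]
Compute completion times sequentially:
  Job 1: processing = 7, completes at 7
  Job 2: processing = 8, completes at 15
  Job 3: processing = 12, completes at 27
  Job 4: processing = 17, completes at 44
Sum of completion times = 93
Average completion time = 93/4 = 23.25

23.25


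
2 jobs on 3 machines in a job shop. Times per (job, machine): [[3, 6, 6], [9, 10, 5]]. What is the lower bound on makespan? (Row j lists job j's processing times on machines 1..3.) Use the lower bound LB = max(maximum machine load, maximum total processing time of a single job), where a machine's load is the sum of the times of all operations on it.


Machine loads:
  Machine 1: 3 + 9 = 12
  Machine 2: 6 + 10 = 16
  Machine 3: 6 + 5 = 11
Max machine load = 16
Job totals:
  Job 1: 15
  Job 2: 24
Max job total = 24
Lower bound = max(16, 24) = 24

24


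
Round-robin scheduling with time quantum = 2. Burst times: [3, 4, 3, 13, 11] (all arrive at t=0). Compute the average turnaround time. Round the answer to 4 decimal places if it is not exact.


Time quantum = 2
Execution trace:
  J1 runs 2 units, time = 2
  J2 runs 2 units, time = 4
  J3 runs 2 units, time = 6
  J4 runs 2 units, time = 8
  J5 runs 2 units, time = 10
  J1 runs 1 units, time = 11
  J2 runs 2 units, time = 13
  J3 runs 1 units, time = 14
  J4 runs 2 units, time = 16
  J5 runs 2 units, time = 18
  J4 runs 2 units, time = 20
  J5 runs 2 units, time = 22
  J4 runs 2 units, time = 24
  J5 runs 2 units, time = 26
  J4 runs 2 units, time = 28
  J5 runs 2 units, time = 30
  J4 runs 2 units, time = 32
  J5 runs 1 units, time = 33
  J4 runs 1 units, time = 34
Finish times: [11, 13, 14, 34, 33]
Average turnaround = 105/5 = 21.0

21.0


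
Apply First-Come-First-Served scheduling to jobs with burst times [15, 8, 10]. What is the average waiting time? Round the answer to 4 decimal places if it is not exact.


FCFS order (as given): [15, 8, 10]
Waiting times:
  Job 1: wait = 0
  Job 2: wait = 15
  Job 3: wait = 23
Sum of waiting times = 38
Average waiting time = 38/3 = 12.6667

12.6667
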